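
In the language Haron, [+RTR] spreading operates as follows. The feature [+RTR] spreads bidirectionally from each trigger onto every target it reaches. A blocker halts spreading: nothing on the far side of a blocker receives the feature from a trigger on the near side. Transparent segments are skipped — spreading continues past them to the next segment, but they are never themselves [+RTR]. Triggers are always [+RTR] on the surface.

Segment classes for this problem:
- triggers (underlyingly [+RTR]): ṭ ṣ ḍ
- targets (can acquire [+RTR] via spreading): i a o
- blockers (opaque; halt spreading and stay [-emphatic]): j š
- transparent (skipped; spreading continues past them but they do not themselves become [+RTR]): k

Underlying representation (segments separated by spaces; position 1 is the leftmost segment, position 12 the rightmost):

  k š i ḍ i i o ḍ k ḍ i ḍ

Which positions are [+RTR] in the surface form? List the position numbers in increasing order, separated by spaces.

3 4 5 6 7 8 10 11 12

From /ḍ/ at 4 rightward: 5 /i/ → [+RTR]; 6 /i/ → [+RTR]; 7 /o/ → [+RTR]; 8 /ḍ/ is itself a trigger — this domain ends here.
From /ḍ/ at 4 leftward: 3 /i/ → [+RTR]; 2 /š/ blocks.
From /ḍ/ at 8 rightward: 9 /k/ transparent; 10 /ḍ/ is itself a trigger — this domain ends here.
From /ḍ/ at 8 leftward: 7 /o/ → [+RTR]; 6 /i/ → [+RTR]; 5 /i/ → [+RTR]; 4 /ḍ/ is itself a trigger — this domain ends here.
From /ḍ/ at 10 rightward: 11 /i/ → [+RTR]; 12 /ḍ/ is itself a trigger — this domain ends here.
From /ḍ/ at 10 leftward: 9 /k/ transparent; 8 /ḍ/ is itself a trigger — this domain ends here.
From /ḍ/ at 12 rightward: word edge.
From /ḍ/ at 12 leftward: 11 /i/ → [+RTR]; 10 /ḍ/ is itself a trigger — this domain ends here.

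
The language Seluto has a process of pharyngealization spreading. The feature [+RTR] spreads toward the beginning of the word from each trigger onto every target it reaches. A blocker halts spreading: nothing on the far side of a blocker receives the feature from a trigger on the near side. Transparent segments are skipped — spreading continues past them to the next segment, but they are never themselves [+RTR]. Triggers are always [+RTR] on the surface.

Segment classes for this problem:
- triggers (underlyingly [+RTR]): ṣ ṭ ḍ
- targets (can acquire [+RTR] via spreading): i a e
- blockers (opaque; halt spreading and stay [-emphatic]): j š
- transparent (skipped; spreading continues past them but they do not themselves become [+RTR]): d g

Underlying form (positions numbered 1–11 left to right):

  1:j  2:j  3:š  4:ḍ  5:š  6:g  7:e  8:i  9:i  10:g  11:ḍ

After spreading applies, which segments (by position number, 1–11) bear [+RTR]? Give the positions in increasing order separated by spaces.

From /ḍ/ at 4 leftward: 3 /š/ blocks.
From /ḍ/ at 11 leftward: 10 /g/ transparent; 9 /i/ → [+RTR]; 8 /i/ → [+RTR]; 7 /e/ → [+RTR]; 6 /g/ transparent; 5 /š/ blocks.

4 7 8 9 11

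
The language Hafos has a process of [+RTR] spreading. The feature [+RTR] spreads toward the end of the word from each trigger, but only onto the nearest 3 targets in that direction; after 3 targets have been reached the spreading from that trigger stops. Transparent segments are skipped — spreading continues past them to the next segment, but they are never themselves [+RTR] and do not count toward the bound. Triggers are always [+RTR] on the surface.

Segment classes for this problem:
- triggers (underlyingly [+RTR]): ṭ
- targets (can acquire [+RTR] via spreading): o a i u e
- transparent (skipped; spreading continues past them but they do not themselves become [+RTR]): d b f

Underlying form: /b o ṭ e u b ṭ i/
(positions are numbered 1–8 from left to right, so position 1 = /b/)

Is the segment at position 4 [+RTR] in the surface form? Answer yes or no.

yes

From /ṭ/ at 3 rightward: 4 /e/ → [+RTR]; 5 /u/ → [+RTR]; 6 /b/ transparent; 7 /ṭ/ is itself a trigger — this domain ends here.
From /ṭ/ at 7 rightward: 8 /i/ → [+RTR]; word edge.
Target with no active source: position 2 stays [-emphatic].
[+RTR] positions on the surface: 3 4 5 7 8.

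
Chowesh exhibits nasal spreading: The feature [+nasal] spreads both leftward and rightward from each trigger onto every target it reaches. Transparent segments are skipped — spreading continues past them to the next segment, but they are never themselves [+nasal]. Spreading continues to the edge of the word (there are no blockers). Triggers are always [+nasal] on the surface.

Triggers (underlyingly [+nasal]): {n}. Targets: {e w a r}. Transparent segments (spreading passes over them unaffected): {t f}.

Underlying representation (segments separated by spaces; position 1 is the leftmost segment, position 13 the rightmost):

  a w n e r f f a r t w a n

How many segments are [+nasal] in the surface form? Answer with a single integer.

From /n/ at 3 rightward: 4 /e/ → [+nasal]; 5 /r/ → [+nasal]; 6 /f/ transparent; 7 /f/ transparent; 8 /a/ → [+nasal]; 9 /r/ → [+nasal]; 10 /t/ transparent; 11 /w/ → [+nasal]; 12 /a/ → [+nasal]; 13 /n/ is itself a trigger — this domain ends here.
From /n/ at 3 leftward: 2 /w/ → [+nasal]; 1 /a/ → [+nasal]; word edge.
From /n/ at 13 rightward: word edge.
From /n/ at 13 leftward: 12 /a/ → [+nasal]; 11 /w/ → [+nasal]; 10 /t/ transparent; 9 /r/ → [+nasal]; 8 /a/ → [+nasal]; 7 /f/ transparent; 6 /f/ transparent; 5 /r/ → [+nasal]; 4 /e/ → [+nasal]; 3 /n/ is itself a trigger — this domain ends here.
[+nasal] positions on the surface: 1 2 3 4 5 8 9 11 12 13.

10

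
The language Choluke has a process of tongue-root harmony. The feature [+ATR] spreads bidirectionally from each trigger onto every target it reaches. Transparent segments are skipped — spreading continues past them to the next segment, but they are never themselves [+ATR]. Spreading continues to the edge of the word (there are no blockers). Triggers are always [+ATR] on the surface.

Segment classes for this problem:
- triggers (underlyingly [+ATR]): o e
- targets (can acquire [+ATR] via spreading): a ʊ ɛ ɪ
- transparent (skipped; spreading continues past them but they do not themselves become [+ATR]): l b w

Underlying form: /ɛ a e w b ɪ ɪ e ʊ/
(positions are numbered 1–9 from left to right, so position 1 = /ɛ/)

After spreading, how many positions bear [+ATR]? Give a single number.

7

From /e/ at 3 rightward: 4 /w/ transparent; 5 /b/ transparent; 6 /ɪ/ → [+ATR]; 7 /ɪ/ → [+ATR]; 8 /e/ is itself a trigger — this domain ends here.
From /e/ at 3 leftward: 2 /a/ → [+ATR]; 1 /ɛ/ → [+ATR]; word edge.
From /e/ at 8 rightward: 9 /ʊ/ → [+ATR]; word edge.
From /e/ at 8 leftward: 7 /ɪ/ → [+ATR]; 6 /ɪ/ → [+ATR]; 5 /b/ transparent; 4 /w/ transparent; 3 /e/ is itself a trigger — this domain ends here.
[+ATR] positions on the surface: 1 2 3 6 7 8 9.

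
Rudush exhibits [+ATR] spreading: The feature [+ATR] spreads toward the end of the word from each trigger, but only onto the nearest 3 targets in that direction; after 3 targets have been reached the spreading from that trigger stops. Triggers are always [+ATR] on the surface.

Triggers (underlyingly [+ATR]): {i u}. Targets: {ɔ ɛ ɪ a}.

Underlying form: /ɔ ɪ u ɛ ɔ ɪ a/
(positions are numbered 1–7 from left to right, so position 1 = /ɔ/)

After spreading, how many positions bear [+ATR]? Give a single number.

4

From /u/ at 3 rightward: 4 /ɛ/ → [+ATR]; 5 /ɔ/ → [+ATR]; 6 /ɪ/ → [+ATR]; bound reached.
Targets with no active source: positions 1 2 7 stay [-ATR].
[+ATR] positions on the surface: 3 4 5 6.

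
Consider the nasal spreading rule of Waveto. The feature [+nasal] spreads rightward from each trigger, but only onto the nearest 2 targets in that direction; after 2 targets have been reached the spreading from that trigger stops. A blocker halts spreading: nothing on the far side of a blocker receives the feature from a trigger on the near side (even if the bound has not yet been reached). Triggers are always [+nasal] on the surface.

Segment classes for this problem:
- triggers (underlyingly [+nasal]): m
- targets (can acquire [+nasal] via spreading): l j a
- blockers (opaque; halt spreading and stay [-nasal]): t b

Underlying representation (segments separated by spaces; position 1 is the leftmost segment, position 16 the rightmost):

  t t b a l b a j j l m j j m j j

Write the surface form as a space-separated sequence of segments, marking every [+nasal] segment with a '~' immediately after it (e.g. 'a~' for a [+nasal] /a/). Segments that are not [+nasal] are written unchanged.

t t b a l b a j j l m~ j~ j~ m~ j~ j~

From /m/ at 11 rightward: 12 /j/ → [+nasal]; 13 /j/ → [+nasal]; bound reached.
From /m/ at 14 rightward: 15 /j/ → [+nasal]; 16 /j/ → [+nasal]; bound reached.
Targets with no active source: positions 4 5 7 8 9 10 stay [-nasal].
[+nasal] positions on the surface: 11 12 13 14 15 16.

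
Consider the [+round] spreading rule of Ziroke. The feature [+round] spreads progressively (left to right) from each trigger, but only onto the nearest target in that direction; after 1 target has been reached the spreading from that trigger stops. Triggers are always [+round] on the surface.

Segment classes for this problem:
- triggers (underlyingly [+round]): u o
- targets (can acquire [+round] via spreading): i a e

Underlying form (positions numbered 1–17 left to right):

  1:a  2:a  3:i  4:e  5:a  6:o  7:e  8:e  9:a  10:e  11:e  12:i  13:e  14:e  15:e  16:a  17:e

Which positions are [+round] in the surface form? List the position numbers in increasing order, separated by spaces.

6 7

From /o/ at 6 rightward: 7 /e/ → [+round]; bound reached.
Targets with no active source: positions 1 2 3 4 5 8 9 10 11 12 13 14 15 16 17 stay [-round].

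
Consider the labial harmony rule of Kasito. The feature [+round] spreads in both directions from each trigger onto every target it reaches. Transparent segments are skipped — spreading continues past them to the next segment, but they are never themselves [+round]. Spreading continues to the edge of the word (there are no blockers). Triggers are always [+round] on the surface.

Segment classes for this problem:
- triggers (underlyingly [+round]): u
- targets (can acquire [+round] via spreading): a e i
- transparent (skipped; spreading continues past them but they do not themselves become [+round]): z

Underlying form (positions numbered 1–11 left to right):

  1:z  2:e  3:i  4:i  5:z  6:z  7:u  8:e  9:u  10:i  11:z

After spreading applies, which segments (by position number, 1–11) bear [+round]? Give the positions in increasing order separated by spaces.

From /u/ at 7 rightward: 8 /e/ → [+round]; 9 /u/ is itself a trigger — this domain ends here.
From /u/ at 7 leftward: 6 /z/ transparent; 5 /z/ transparent; 4 /i/ → [+round]; 3 /i/ → [+round]; 2 /e/ → [+round]; 1 /z/ transparent; word edge.
From /u/ at 9 rightward: 10 /i/ → [+round]; 11 /z/ transparent; word edge.
From /u/ at 9 leftward: 8 /e/ → [+round]; 7 /u/ is itself a trigger — this domain ends here.

2 3 4 7 8 9 10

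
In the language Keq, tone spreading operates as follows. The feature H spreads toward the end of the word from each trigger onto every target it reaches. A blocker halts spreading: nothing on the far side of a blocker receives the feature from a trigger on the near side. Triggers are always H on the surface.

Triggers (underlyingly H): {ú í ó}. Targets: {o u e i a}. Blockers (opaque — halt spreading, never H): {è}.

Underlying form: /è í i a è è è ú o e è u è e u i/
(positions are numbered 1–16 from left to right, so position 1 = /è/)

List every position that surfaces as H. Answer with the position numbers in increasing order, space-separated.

2 3 4 8 9 10

From /í/ at 2 rightward: 3 /i/ → H; 4 /a/ → H; 5 /è/ blocks.
From /ú/ at 8 rightward: 9 /o/ → H; 10 /e/ → H; 11 /è/ blocks.
Targets with no active source: positions 12 14 15 16 stay [-high tone].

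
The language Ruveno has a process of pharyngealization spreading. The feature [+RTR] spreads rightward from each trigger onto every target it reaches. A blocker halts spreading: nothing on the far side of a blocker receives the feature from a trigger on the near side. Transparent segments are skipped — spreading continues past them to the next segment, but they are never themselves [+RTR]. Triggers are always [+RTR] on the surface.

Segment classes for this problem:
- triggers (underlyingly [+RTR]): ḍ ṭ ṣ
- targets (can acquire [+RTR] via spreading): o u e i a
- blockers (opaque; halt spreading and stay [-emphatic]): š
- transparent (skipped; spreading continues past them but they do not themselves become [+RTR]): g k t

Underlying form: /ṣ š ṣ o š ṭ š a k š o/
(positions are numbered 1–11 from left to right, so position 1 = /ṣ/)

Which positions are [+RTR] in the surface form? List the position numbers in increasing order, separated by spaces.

1 3 4 6

From /ṣ/ at 1 rightward: 2 /š/ blocks.
From /ṣ/ at 3 rightward: 4 /o/ → [+RTR]; 5 /š/ blocks.
From /ṭ/ at 6 rightward: 7 /š/ blocks.
Targets with no active source: positions 8 11 stay [-emphatic].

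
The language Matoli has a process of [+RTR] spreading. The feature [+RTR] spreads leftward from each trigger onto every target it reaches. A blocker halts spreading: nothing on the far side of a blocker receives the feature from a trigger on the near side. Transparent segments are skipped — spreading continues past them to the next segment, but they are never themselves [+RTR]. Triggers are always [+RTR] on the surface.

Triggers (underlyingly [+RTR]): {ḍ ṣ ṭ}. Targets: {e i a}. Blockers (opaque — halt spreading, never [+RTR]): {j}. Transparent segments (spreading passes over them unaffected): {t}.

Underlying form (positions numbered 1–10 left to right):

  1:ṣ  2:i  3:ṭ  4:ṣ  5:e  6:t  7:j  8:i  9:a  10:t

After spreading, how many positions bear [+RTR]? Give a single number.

From /ṣ/ at 1 leftward: word edge.
From /ṭ/ at 3 leftward: 2 /i/ → [+RTR]; 1 /ṣ/ is itself a trigger — this domain ends here.
From /ṣ/ at 4 leftward: 3 /ṭ/ is itself a trigger — this domain ends here.
Targets with no active source: positions 5 8 9 stay [-emphatic].
[+RTR] positions on the surface: 1 2 3 4.

4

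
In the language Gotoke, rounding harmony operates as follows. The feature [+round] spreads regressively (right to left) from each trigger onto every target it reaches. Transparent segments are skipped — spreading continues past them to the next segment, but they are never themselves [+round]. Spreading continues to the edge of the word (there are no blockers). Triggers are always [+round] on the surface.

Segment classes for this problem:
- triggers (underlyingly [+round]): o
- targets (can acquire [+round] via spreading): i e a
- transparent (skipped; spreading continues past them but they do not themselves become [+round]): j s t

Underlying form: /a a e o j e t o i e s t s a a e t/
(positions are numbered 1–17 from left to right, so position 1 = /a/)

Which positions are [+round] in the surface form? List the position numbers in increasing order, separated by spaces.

1 2 3 4 6 8

From /o/ at 4 leftward: 3 /e/ → [+round]; 2 /a/ → [+round]; 1 /a/ → [+round]; word edge.
From /o/ at 8 leftward: 7 /t/ transparent; 6 /e/ → [+round]; 5 /j/ transparent; 4 /o/ is itself a trigger — this domain ends here.
Targets with no active source: positions 9 10 14 15 16 stay [-round].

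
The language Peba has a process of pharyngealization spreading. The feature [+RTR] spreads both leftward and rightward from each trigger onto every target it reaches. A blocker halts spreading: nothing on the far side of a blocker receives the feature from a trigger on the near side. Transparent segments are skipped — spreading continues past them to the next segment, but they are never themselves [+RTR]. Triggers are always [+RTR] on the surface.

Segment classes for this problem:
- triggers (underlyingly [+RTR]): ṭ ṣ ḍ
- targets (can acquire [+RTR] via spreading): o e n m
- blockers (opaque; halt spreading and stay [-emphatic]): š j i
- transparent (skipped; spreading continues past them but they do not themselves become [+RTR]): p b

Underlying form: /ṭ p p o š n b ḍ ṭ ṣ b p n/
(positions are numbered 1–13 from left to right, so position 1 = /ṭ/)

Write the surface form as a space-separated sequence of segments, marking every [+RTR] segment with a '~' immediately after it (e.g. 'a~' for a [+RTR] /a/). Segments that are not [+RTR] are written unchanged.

ṭ~ p p o~ š n~ b ḍ~ ṭ~ ṣ~ b p n~

From /ṭ/ at 1 rightward: 2 /p/ transparent; 3 /p/ transparent; 4 /o/ → [+RTR]; 5 /š/ blocks.
From /ṭ/ at 1 leftward: word edge.
From /ḍ/ at 8 rightward: 9 /ṭ/ is itself a trigger — this domain ends here.
From /ḍ/ at 8 leftward: 7 /b/ transparent; 6 /n/ → [+RTR]; 5 /š/ blocks.
From /ṭ/ at 9 rightward: 10 /ṣ/ is itself a trigger — this domain ends here.
From /ṭ/ at 9 leftward: 8 /ḍ/ is itself a trigger — this domain ends here.
From /ṣ/ at 10 rightward: 11 /b/ transparent; 12 /p/ transparent; 13 /n/ → [+RTR]; word edge.
From /ṣ/ at 10 leftward: 9 /ṭ/ is itself a trigger — this domain ends here.
[+RTR] positions on the surface: 1 4 6 8 9 10 13.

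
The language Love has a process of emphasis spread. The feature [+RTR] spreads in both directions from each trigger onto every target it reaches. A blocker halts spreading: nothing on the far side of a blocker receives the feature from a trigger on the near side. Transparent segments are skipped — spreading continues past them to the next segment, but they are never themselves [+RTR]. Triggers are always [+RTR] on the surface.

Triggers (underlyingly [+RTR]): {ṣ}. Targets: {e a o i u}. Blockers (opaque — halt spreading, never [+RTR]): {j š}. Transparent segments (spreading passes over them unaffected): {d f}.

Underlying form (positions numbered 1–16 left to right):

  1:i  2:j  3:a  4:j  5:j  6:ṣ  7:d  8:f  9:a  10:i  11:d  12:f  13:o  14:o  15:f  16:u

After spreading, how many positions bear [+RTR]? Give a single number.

6

From /ṣ/ at 6 rightward: 7 /d/ transparent; 8 /f/ transparent; 9 /a/ → [+RTR]; 10 /i/ → [+RTR]; 11 /d/ transparent; 12 /f/ transparent; 13 /o/ → [+RTR]; 14 /o/ → [+RTR]; 15 /f/ transparent; 16 /u/ → [+RTR]; word edge.
From /ṣ/ at 6 leftward: 5 /j/ blocks.
Targets with no active source: positions 1 3 stay [-emphatic].
[+RTR] positions on the surface: 6 9 10 13 14 16.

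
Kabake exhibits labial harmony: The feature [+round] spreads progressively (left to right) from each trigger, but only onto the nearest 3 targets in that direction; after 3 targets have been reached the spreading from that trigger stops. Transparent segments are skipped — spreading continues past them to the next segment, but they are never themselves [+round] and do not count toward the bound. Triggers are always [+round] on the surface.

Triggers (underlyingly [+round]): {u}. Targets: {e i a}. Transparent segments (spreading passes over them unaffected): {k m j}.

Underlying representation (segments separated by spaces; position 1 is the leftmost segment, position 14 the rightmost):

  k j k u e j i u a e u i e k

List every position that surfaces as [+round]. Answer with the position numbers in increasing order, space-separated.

4 5 7 8 9 10 11 12 13

From /u/ at 4 rightward: 5 /e/ → [+round]; 6 /j/ transparent; 7 /i/ → [+round]; 8 /u/ is itself a trigger — this domain ends here.
From /u/ at 8 rightward: 9 /a/ → [+round]; 10 /e/ → [+round]; 11 /u/ is itself a trigger — this domain ends here.
From /u/ at 11 rightward: 12 /i/ → [+round]; 13 /e/ → [+round]; 14 /k/ transparent; word edge.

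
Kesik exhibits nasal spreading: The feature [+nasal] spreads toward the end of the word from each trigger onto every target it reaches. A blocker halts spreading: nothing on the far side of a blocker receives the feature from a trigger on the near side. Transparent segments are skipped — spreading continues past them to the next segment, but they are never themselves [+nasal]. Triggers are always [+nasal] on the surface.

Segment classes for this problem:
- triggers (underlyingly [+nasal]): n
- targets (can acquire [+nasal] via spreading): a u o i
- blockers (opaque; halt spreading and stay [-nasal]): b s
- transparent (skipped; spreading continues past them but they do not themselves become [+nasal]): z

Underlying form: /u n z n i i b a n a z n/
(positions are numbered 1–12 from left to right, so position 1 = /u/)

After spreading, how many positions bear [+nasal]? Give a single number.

7

From /n/ at 2 rightward: 3 /z/ transparent; 4 /n/ is itself a trigger — this domain ends here.
From /n/ at 4 rightward: 5 /i/ → [+nasal]; 6 /i/ → [+nasal]; 7 /b/ blocks.
From /n/ at 9 rightward: 10 /a/ → [+nasal]; 11 /z/ transparent; 12 /n/ is itself a trigger — this domain ends here.
From /n/ at 12 rightward: word edge.
Targets with no active source: positions 1 8 stay [-nasal].
[+nasal] positions on the surface: 2 4 5 6 9 10 12.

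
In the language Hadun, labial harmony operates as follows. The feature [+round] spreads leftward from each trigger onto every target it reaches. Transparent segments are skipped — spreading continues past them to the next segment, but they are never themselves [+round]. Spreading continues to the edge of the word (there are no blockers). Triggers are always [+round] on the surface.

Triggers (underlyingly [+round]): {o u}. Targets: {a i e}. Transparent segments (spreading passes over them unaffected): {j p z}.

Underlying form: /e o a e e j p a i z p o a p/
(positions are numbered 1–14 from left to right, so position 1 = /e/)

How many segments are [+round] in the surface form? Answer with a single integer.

From /o/ at 2 leftward: 1 /e/ → [+round]; word edge.
From /o/ at 12 leftward: 11 /p/ transparent; 10 /z/ transparent; 9 /i/ → [+round]; 8 /a/ → [+round]; 7 /p/ transparent; 6 /j/ transparent; 5 /e/ → [+round]; 4 /e/ → [+round]; 3 /a/ → [+round]; 2 /o/ is itself a trigger — this domain ends here.
Target with no active source: position 13 stays [-round].
[+round] positions on the surface: 1 2 3 4 5 8 9 12.

8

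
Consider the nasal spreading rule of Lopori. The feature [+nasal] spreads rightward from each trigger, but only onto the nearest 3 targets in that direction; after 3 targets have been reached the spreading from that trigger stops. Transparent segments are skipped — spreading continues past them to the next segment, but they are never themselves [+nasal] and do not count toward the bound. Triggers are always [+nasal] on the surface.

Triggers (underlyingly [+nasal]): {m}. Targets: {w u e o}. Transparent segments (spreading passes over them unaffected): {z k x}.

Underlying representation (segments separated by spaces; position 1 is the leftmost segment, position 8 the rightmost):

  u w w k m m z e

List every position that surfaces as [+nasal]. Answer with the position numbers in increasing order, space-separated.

5 6 8

From /m/ at 5 rightward: 6 /m/ is itself a trigger — this domain ends here.
From /m/ at 6 rightward: 7 /z/ transparent; 8 /e/ → [+nasal]; word edge.
Targets with no active source: positions 1 2 3 stay [-nasal].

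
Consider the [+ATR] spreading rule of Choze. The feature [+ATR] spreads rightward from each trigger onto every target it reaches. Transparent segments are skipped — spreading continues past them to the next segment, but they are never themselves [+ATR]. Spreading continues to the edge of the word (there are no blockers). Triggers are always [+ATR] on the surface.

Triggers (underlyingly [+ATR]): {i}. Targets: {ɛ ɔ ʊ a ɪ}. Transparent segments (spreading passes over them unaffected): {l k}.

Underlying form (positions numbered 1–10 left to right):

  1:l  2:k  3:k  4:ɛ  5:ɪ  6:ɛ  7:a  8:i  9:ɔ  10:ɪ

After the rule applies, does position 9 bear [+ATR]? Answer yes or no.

yes

From /i/ at 8 rightward: 9 /ɔ/ → [+ATR]; 10 /ɪ/ → [+ATR]; word edge.
Targets with no active source: positions 4 5 6 7 stay [-ATR].
[+ATR] positions on the surface: 8 9 10.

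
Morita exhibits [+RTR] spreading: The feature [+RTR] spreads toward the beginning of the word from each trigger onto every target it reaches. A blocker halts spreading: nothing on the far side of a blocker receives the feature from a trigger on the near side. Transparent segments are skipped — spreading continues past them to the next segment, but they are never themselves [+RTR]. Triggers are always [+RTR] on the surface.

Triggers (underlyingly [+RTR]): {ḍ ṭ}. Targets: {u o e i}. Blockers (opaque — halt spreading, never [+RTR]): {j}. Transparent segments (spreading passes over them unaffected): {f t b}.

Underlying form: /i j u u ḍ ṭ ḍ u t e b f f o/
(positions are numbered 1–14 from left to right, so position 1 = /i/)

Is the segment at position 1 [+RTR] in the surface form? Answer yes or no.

no

From /ḍ/ at 5 leftward: 4 /u/ → [+RTR]; 3 /u/ → [+RTR]; 2 /j/ blocks.
From /ṭ/ at 6 leftward: 5 /ḍ/ is itself a trigger — this domain ends here.
From /ḍ/ at 7 leftward: 6 /ṭ/ is itself a trigger — this domain ends here.
Targets with no active source: positions 1 8 10 14 stay [-emphatic].
[+RTR] positions on the surface: 3 4 5 6 7.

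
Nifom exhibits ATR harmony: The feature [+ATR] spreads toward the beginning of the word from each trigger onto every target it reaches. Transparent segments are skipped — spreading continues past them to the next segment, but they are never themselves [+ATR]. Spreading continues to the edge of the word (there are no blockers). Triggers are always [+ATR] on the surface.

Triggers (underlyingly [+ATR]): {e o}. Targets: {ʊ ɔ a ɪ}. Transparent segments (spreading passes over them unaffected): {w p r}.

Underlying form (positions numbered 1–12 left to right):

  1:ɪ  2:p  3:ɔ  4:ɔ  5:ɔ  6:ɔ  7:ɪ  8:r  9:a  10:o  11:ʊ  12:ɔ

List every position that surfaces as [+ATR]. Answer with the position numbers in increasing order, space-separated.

1 3 4 5 6 7 9 10

From /o/ at 10 leftward: 9 /a/ → [+ATR]; 8 /r/ transparent; 7 /ɪ/ → [+ATR]; 6 /ɔ/ → [+ATR]; 5 /ɔ/ → [+ATR]; 4 /ɔ/ → [+ATR]; 3 /ɔ/ → [+ATR]; 2 /p/ transparent; 1 /ɪ/ → [+ATR]; word edge.
Targets with no active source: positions 11 12 stay [-ATR].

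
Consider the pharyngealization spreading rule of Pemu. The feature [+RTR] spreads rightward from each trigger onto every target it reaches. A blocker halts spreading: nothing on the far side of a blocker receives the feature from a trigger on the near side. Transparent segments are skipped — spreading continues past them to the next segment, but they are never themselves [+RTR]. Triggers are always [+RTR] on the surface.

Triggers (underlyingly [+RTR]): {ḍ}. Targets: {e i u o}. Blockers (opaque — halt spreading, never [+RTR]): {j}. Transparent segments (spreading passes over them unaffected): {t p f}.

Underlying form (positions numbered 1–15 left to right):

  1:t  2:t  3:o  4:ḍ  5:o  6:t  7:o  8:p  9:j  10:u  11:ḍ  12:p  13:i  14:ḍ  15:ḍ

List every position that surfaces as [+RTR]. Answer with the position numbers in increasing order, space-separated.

From /ḍ/ at 4 rightward: 5 /o/ → [+RTR]; 6 /t/ transparent; 7 /o/ → [+RTR]; 8 /p/ transparent; 9 /j/ blocks.
From /ḍ/ at 11 rightward: 12 /p/ transparent; 13 /i/ → [+RTR]; 14 /ḍ/ is itself a trigger — this domain ends here.
From /ḍ/ at 14 rightward: 15 /ḍ/ is itself a trigger — this domain ends here.
From /ḍ/ at 15 rightward: word edge.
Targets with no active source: positions 3 10 stay [-emphatic].

4 5 7 11 13 14 15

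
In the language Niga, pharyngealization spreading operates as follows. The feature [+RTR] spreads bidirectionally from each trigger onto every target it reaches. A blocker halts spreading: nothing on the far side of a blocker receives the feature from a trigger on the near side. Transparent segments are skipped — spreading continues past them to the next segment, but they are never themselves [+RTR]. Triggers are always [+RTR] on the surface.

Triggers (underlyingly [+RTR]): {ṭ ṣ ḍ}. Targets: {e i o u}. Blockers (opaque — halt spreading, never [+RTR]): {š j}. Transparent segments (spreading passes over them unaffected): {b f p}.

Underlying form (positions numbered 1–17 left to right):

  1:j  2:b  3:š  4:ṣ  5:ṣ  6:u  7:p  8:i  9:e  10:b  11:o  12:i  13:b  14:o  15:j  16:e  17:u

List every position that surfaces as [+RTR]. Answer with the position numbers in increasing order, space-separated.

4 5 6 8 9 11 12 14

From /ṣ/ at 4 rightward: 5 /ṣ/ is itself a trigger — this domain ends here.
From /ṣ/ at 4 leftward: 3 /š/ blocks.
From /ṣ/ at 5 rightward: 6 /u/ → [+RTR]; 7 /p/ transparent; 8 /i/ → [+RTR]; 9 /e/ → [+RTR]; 10 /b/ transparent; 11 /o/ → [+RTR]; 12 /i/ → [+RTR]; 13 /b/ transparent; 14 /o/ → [+RTR]; 15 /j/ blocks.
From /ṣ/ at 5 leftward: 4 /ṣ/ is itself a trigger — this domain ends here.
Targets with no active source: positions 16 17 stay [-emphatic].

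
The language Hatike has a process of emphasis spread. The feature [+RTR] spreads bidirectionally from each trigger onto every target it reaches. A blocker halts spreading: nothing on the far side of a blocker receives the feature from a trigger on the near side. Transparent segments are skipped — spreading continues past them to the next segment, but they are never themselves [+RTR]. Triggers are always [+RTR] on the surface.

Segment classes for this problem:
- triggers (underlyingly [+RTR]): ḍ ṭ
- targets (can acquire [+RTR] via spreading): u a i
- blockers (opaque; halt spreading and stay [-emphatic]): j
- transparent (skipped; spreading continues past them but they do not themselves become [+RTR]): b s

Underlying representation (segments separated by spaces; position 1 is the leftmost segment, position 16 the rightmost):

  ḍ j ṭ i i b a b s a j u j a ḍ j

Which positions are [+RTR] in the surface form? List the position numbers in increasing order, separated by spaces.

1 3 4 5 7 10 14 15

From /ḍ/ at 1 rightward: 2 /j/ blocks.
From /ḍ/ at 1 leftward: word edge.
From /ṭ/ at 3 rightward: 4 /i/ → [+RTR]; 5 /i/ → [+RTR]; 6 /b/ transparent; 7 /a/ → [+RTR]; 8 /b/ transparent; 9 /s/ transparent; 10 /a/ → [+RTR]; 11 /j/ blocks.
From /ṭ/ at 3 leftward: 2 /j/ blocks.
From /ḍ/ at 15 rightward: 16 /j/ blocks.
From /ḍ/ at 15 leftward: 14 /a/ → [+RTR]; 13 /j/ blocks.
Target with no active source: position 12 stays [-emphatic].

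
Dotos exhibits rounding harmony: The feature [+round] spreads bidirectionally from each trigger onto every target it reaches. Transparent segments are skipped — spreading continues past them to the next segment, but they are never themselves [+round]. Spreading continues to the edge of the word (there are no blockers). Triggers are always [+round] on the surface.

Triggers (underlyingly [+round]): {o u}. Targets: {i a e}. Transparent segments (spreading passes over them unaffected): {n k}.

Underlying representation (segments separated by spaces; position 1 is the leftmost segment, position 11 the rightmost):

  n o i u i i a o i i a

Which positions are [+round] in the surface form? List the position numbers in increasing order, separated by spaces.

2 3 4 5 6 7 8 9 10 11

From /o/ at 2 rightward: 3 /i/ → [+round]; 4 /u/ is itself a trigger — this domain ends here.
From /o/ at 2 leftward: 1 /n/ transparent; word edge.
From /u/ at 4 rightward: 5 /i/ → [+round]; 6 /i/ → [+round]; 7 /a/ → [+round]; 8 /o/ is itself a trigger — this domain ends here.
From /u/ at 4 leftward: 3 /i/ → [+round]; 2 /o/ is itself a trigger — this domain ends here.
From /o/ at 8 rightward: 9 /i/ → [+round]; 10 /i/ → [+round]; 11 /a/ → [+round]; word edge.
From /o/ at 8 leftward: 7 /a/ → [+round]; 6 /i/ → [+round]; 5 /i/ → [+round]; 4 /u/ is itself a trigger — this domain ends here.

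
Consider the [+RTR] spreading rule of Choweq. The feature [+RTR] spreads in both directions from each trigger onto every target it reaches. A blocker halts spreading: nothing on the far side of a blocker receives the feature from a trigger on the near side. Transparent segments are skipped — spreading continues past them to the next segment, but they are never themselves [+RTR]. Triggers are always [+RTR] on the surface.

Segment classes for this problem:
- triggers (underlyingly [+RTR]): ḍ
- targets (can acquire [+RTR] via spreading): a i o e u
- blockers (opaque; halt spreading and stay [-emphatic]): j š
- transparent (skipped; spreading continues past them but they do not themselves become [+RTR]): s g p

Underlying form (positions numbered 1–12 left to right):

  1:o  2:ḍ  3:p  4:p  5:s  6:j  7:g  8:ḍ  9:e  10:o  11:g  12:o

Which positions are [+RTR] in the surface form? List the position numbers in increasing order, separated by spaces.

From /ḍ/ at 2 rightward: 3 /p/ transparent; 4 /p/ transparent; 5 /s/ transparent; 6 /j/ blocks.
From /ḍ/ at 2 leftward: 1 /o/ → [+RTR]; word edge.
From /ḍ/ at 8 rightward: 9 /e/ → [+RTR]; 10 /o/ → [+RTR]; 11 /g/ transparent; 12 /o/ → [+RTR]; word edge.
From /ḍ/ at 8 leftward: 7 /g/ transparent; 6 /j/ blocks.

1 2 8 9 10 12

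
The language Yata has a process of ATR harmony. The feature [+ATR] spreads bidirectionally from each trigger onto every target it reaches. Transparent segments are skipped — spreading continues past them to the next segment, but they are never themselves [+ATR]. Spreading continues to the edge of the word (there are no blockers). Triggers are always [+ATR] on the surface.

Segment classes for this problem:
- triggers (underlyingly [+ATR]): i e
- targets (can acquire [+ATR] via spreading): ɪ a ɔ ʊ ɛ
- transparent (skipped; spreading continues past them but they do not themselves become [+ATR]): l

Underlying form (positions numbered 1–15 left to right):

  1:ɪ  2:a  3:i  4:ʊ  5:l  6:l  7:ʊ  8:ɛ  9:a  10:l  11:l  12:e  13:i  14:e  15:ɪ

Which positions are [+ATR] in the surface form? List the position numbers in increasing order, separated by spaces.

1 2 3 4 7 8 9 12 13 14 15

From /i/ at 3 rightward: 4 /ʊ/ → [+ATR]; 5 /l/ transparent; 6 /l/ transparent; 7 /ʊ/ → [+ATR]; 8 /ɛ/ → [+ATR]; 9 /a/ → [+ATR]; 10 /l/ transparent; 11 /l/ transparent; 12 /e/ is itself a trigger — this domain ends here.
From /i/ at 3 leftward: 2 /a/ → [+ATR]; 1 /ɪ/ → [+ATR]; word edge.
From /e/ at 12 rightward: 13 /i/ is itself a trigger — this domain ends here.
From /e/ at 12 leftward: 11 /l/ transparent; 10 /l/ transparent; 9 /a/ → [+ATR]; 8 /ɛ/ → [+ATR]; 7 /ʊ/ → [+ATR]; 6 /l/ transparent; 5 /l/ transparent; 4 /ʊ/ → [+ATR]; 3 /i/ is itself a trigger — this domain ends here.
From /i/ at 13 rightward: 14 /e/ is itself a trigger — this domain ends here.
From /i/ at 13 leftward: 12 /e/ is itself a trigger — this domain ends here.
From /e/ at 14 rightward: 15 /ɪ/ → [+ATR]; word edge.
From /e/ at 14 leftward: 13 /i/ is itself a trigger — this domain ends here.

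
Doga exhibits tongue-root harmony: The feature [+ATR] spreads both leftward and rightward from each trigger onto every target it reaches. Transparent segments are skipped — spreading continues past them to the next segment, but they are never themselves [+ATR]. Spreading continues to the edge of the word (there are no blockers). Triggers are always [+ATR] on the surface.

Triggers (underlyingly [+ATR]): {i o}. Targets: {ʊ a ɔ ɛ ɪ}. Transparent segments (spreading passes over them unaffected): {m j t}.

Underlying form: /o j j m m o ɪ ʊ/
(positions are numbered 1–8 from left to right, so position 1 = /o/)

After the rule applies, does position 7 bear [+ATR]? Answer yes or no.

From /o/ at 1 rightward: 2 /j/ transparent; 3 /j/ transparent; 4 /m/ transparent; 5 /m/ transparent; 6 /o/ is itself a trigger — this domain ends here.
From /o/ at 1 leftward: word edge.
From /o/ at 6 rightward: 7 /ɪ/ → [+ATR]; 8 /ʊ/ → [+ATR]; word edge.
From /o/ at 6 leftward: 5 /m/ transparent; 4 /m/ transparent; 3 /j/ transparent; 2 /j/ transparent; 1 /o/ is itself a trigger — this domain ends here.
[+ATR] positions on the surface: 1 6 7 8.

yes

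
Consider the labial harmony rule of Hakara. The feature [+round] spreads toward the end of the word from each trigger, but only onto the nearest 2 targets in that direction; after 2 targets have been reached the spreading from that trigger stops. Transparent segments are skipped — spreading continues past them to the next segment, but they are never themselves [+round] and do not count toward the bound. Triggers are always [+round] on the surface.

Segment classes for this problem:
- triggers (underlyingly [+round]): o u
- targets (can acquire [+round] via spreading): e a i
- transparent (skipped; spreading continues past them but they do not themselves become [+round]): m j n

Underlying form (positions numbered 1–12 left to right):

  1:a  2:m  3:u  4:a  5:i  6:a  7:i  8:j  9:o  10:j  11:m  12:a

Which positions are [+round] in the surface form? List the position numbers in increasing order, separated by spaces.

From /u/ at 3 rightward: 4 /a/ → [+round]; 5 /i/ → [+round]; bound reached.
From /o/ at 9 rightward: 10 /j/ transparent; 11 /m/ transparent; 12 /a/ → [+round]; word edge.
Targets with no active source: positions 1 6 7 stay [-round].

3 4 5 9 12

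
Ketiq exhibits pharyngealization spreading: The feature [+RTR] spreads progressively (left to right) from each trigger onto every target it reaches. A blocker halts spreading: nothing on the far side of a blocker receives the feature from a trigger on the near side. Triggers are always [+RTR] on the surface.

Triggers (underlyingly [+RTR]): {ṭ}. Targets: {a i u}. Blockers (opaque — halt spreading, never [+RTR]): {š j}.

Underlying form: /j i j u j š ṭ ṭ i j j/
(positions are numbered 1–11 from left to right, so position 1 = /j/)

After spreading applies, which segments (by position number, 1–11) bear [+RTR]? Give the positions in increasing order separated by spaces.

From /ṭ/ at 7 rightward: 8 /ṭ/ is itself a trigger — this domain ends here.
From /ṭ/ at 8 rightward: 9 /i/ → [+RTR]; 10 /j/ blocks.
Targets with no active source: positions 2 4 stay [-emphatic].

7 8 9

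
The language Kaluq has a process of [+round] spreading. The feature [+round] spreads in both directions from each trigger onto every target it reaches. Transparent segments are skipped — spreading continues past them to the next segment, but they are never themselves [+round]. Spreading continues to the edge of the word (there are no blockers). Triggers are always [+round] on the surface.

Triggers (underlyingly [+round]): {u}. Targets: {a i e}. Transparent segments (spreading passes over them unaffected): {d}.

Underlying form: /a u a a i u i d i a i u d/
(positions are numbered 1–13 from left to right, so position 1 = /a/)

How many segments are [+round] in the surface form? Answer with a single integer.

From /u/ at 2 rightward: 3 /a/ → [+round]; 4 /a/ → [+round]; 5 /i/ → [+round]; 6 /u/ is itself a trigger — this domain ends here.
From /u/ at 2 leftward: 1 /a/ → [+round]; word edge.
From /u/ at 6 rightward: 7 /i/ → [+round]; 8 /d/ transparent; 9 /i/ → [+round]; 10 /a/ → [+round]; 11 /i/ → [+round]; 12 /u/ is itself a trigger — this domain ends here.
From /u/ at 6 leftward: 5 /i/ → [+round]; 4 /a/ → [+round]; 3 /a/ → [+round]; 2 /u/ is itself a trigger — this domain ends here.
From /u/ at 12 rightward: 13 /d/ transparent; word edge.
From /u/ at 12 leftward: 11 /i/ → [+round]; 10 /a/ → [+round]; 9 /i/ → [+round]; 8 /d/ transparent; 7 /i/ → [+round]; 6 /u/ is itself a trigger — this domain ends here.
[+round] positions on the surface: 1 2 3 4 5 6 7 9 10 11 12.

11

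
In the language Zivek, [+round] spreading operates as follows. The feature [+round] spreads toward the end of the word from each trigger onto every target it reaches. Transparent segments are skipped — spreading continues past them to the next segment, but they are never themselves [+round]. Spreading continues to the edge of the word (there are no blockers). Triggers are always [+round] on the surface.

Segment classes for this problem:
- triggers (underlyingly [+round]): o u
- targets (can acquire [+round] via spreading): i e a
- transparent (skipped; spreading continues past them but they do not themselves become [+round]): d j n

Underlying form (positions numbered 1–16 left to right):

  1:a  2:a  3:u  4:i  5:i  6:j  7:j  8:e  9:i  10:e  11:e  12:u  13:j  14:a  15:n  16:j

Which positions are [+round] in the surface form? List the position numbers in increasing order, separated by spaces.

3 4 5 8 9 10 11 12 14

From /u/ at 3 rightward: 4 /i/ → [+round]; 5 /i/ → [+round]; 6 /j/ transparent; 7 /j/ transparent; 8 /e/ → [+round]; 9 /i/ → [+round]; 10 /e/ → [+round]; 11 /e/ → [+round]; 12 /u/ is itself a trigger — this domain ends here.
From /u/ at 12 rightward: 13 /j/ transparent; 14 /a/ → [+round]; 15 /n/ transparent; 16 /j/ transparent; word edge.
Targets with no active source: positions 1 2 stay [-round].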